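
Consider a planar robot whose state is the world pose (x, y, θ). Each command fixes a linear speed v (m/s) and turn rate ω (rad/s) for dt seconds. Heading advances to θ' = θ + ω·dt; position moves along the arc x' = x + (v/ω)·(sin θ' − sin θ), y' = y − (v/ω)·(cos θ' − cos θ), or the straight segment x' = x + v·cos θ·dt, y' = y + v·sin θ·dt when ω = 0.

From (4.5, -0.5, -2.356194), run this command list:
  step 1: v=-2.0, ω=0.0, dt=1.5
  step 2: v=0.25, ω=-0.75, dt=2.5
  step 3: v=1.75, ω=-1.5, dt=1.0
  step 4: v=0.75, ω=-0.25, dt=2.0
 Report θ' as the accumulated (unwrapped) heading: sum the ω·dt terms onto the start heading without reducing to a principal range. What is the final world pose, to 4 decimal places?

step 1: θ'=-2.3562 (straight) → pose (6.6213, 1.6213, -2.3562)
step 2: θ'=-4.2312 (R=-0.3333) → pose (6.0901, 1.7027, -4.2312)
step 3: θ'=-5.7312 (R=-1.1667) → pose (6.5125, 3.2361, -5.7312)
step 4: θ'=-6.2312 (R=-3.0000) → pose (7.9298, 3.6776, -6.2312)

(7.9298, 3.6776, -6.2312)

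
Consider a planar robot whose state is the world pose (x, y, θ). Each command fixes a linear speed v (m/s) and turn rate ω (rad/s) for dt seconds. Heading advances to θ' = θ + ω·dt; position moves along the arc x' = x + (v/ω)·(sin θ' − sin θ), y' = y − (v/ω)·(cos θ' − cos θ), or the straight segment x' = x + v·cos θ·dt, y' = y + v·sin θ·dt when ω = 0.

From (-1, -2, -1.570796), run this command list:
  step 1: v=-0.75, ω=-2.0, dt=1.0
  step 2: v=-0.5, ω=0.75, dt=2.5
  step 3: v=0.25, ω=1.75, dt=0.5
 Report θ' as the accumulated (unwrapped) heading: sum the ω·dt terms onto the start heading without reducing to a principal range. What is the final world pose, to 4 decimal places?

step 1: θ'=-3.5708 (R=0.3750) → pose (-0.4689, -1.6590, -3.5708)
step 2: θ'=-1.6958 (R=-0.6667) → pose (0.4700, -1.1359, -1.6958)
step 3: θ'=-0.8208 (R=0.1429) → pose (0.5072, -1.2511, -0.8208)

(0.5072, -1.2511, -0.8208)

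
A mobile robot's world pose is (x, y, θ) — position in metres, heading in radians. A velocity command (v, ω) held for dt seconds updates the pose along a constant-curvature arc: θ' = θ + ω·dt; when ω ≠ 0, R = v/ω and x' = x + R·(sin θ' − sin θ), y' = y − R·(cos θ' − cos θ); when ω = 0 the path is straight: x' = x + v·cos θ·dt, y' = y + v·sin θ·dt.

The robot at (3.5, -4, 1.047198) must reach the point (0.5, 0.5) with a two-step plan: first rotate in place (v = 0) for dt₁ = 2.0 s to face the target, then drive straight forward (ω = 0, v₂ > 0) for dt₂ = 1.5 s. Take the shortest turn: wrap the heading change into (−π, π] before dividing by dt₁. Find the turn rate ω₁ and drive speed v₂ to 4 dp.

heading to target = atan2(0.5−-4, 0.5−3.5) = 2.1588
Δθ = wrap(2.1588 − 1.0472) = 1.1116; ω₁ = Δθ/dt₁ = 0.5558
distance = √((0.5−3.5)² + (0.5−-4)²) = 5.4083; v₂ = distance/dt₂ = 3.6056

ω₁ = 0.5558, v₂ = 3.6056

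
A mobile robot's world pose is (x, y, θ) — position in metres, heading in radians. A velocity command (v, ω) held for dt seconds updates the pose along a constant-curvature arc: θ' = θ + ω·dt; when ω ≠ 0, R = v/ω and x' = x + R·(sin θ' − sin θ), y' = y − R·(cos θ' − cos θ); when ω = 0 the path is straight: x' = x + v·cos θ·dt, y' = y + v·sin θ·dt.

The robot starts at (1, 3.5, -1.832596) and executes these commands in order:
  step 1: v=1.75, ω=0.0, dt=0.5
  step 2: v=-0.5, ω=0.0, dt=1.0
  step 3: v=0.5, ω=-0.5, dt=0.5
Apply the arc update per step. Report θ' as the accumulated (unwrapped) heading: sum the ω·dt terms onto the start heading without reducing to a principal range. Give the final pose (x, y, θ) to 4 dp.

step 1: θ'=-1.8326 (straight) → pose (0.7735, 2.6548, -1.8326)
step 2: θ'=-1.8326 (straight) → pose (0.9029, 3.1378, -1.8326)
step 3: θ'=-2.0826 (R=-1.0000) → pose (0.8089, 2.9069, -2.0826)

(0.8089, 2.9069, -2.0826)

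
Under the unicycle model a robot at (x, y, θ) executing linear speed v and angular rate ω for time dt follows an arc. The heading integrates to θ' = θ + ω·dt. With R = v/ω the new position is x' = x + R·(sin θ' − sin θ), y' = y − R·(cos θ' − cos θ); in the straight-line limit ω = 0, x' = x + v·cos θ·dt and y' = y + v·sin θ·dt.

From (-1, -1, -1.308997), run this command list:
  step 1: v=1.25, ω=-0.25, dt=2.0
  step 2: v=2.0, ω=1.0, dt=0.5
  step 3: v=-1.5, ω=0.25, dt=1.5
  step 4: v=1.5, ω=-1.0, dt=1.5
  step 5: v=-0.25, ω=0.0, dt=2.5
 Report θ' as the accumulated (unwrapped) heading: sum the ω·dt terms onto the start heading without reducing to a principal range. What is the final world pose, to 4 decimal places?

(-1.6867, -4.0742, -2.4340)

step 1: θ'=-1.8090 (R=-5.0000) → pose (-0.9708, -3.4739, -1.8090)
step 2: θ'=-1.3090 (R=2.0000) → pose (-0.9591, -4.4634, -1.3090)
step 3: θ'=-0.9340 (R=-6.0000) → pose (-1.9307, -2.4486, -0.9340)
step 4: θ'=-2.4340 (R=-1.5000) → pose (-2.1617, -4.4804, -2.4340)
step 5: θ'=-2.4340 (straight) → pose (-1.6867, -4.0742, -2.4340)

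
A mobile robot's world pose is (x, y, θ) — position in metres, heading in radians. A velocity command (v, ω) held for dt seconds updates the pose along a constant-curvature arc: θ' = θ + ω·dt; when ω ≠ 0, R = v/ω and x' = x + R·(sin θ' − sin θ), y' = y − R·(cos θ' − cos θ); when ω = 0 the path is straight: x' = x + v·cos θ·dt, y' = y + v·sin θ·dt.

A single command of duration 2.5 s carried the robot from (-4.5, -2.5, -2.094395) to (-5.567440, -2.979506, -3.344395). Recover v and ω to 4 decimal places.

v = 0.5000, ω = -0.5000

Δθ = -3.344395 − -2.094395 = -1.250000
ω = Δθ/dt = -1.250000/2.5 = -0.5000
R = Δx/(sin θ' − sin θ) = -1.0000
v = R·ω = -1.0000·-0.5000 = 0.5000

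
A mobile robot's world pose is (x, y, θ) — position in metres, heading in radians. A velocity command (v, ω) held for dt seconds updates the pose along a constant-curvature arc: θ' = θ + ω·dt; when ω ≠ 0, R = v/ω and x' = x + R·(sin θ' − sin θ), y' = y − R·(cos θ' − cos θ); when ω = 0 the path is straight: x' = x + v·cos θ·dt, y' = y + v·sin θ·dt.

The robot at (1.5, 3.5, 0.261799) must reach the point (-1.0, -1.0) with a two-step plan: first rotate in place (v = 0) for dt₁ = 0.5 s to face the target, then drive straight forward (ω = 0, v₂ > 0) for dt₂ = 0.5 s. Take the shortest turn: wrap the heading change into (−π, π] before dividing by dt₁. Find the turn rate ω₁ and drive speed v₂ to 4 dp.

heading to target = atan2(-1−3.5, -1−1.5) = -2.0779
Δθ = wrap(-2.0779 − 0.2618) = -2.3397; ω₁ = Δθ/dt₁ = -4.6794
distance = √((-1−1.5)² + (-1−3.5)²) = 5.1478; v₂ = distance/dt₂ = 10.2956

ω₁ = -4.6794, v₂ = 10.2956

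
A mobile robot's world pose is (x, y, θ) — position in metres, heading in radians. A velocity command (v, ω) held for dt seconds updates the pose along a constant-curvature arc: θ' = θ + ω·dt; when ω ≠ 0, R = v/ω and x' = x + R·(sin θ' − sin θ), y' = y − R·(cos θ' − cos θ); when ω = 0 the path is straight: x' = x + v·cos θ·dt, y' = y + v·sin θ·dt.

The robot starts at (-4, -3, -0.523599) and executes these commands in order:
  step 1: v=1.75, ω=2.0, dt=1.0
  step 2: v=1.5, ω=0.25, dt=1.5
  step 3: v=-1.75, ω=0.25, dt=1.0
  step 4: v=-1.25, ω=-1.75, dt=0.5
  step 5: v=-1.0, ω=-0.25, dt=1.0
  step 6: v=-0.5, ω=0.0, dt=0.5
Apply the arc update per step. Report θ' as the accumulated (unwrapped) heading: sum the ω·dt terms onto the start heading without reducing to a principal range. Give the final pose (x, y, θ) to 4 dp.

step 1: θ'=1.4764 (R=0.8750) → pose (-2.6914, -2.3247, 1.4764)
step 2: θ'=1.8514 (R=6.0000) → pose (-2.8994, -0.0975, 1.8514)
step 3: θ'=2.1014 (R=-7.0000) → pose (-2.2106, -1.7014, 2.1014)
step 4: θ'=1.2264 (R=0.7143) → pose (-2.1544, -2.3040, 1.2264)
step 5: θ'=0.9764 (R=4.0000) → pose (-2.6055, -3.1935, 0.9764)
step 6: θ'=0.9764 (straight) → pose (-2.7455, -3.4007, 0.9764)

(-2.7455, -3.4007, 0.9764)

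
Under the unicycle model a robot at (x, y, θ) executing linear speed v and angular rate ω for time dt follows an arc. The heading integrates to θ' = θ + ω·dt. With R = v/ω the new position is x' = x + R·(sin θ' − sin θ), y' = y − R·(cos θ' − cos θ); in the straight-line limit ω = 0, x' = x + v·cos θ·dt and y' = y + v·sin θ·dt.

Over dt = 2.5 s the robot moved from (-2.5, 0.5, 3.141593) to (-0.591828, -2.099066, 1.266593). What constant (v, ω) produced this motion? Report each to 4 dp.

v = -1.5000, ω = -0.7500

Δθ = 1.266593 − 3.141593 = -1.875000
ω = Δθ/dt = -1.875000/2.5 = -0.7500
R = −Δy/(cos θ' − cos θ) = 2.0000
v = R·ω = 2.0000·-0.7500 = -1.5000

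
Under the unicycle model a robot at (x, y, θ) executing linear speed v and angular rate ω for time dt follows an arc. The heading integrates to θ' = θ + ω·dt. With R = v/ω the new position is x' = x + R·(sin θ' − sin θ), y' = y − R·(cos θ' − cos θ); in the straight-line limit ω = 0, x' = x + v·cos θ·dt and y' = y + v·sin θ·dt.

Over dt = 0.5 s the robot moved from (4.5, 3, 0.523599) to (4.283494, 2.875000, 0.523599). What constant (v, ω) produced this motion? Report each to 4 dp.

v = -0.5000, ω = 0.0000

Δθ = 0.523599 − 0.523599 = 0.000000
ω = Δθ/dt = 0.000000/0.5 = 0.0000
ω = 0 → v = (Δx·cos θ + Δy·sin θ)/dt = -0.5000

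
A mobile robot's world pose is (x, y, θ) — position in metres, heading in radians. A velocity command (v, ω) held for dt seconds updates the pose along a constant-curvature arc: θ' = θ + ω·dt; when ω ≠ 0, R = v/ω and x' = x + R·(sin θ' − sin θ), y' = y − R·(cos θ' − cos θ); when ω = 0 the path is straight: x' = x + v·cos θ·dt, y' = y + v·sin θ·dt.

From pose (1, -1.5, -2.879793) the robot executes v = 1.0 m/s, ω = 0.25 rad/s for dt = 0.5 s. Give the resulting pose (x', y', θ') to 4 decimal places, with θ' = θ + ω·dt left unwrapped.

(0.5264, -1.6592, -2.7548)

θ' = -2.8798 + 0.25·0.5 = -2.7548
R = v/ω = 1.0/0.25 = 4.0000
x' = 1 + 4.0000·(sin -2.7548 − sin -2.8798) = 0.5264
y' = -1.5 − 4.0000·(cos -2.7548 − cos -2.8798) = -1.6592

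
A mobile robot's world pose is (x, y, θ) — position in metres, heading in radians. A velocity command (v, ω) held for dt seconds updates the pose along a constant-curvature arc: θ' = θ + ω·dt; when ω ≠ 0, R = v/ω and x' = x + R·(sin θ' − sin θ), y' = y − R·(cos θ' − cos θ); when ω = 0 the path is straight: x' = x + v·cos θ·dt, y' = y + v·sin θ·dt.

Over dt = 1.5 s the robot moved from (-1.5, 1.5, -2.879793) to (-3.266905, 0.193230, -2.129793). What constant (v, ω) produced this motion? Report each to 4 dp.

v = 1.5000, ω = 0.5000

Δθ = -2.129793 − -2.879793 = 0.750000
ω = Δθ/dt = 0.750000/1.5 = 0.5000
R = Δx/(sin θ' − sin θ) = 3.0000
v = R·ω = 3.0000·0.5000 = 1.5000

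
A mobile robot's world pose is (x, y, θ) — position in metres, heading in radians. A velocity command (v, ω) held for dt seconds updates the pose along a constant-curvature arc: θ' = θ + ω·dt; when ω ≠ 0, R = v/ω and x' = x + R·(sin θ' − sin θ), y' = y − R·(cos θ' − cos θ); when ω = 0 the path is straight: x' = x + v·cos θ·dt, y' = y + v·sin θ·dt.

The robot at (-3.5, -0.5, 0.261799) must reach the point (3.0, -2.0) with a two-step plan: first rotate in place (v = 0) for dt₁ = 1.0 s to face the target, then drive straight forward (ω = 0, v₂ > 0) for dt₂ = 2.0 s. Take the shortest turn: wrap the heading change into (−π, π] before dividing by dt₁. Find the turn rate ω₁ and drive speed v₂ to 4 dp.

heading to target = atan2(-2−-0.5, 3−-3.5) = -0.2268
Δθ = wrap(-0.2268 − 0.2618) = -0.4886; ω₁ = Δθ/dt₁ = -0.4886
distance = √((3−-3.5)² + (-2−-0.5)²) = 6.6708; v₂ = distance/dt₂ = 3.3354

ω₁ = -0.4886, v₂ = 3.3354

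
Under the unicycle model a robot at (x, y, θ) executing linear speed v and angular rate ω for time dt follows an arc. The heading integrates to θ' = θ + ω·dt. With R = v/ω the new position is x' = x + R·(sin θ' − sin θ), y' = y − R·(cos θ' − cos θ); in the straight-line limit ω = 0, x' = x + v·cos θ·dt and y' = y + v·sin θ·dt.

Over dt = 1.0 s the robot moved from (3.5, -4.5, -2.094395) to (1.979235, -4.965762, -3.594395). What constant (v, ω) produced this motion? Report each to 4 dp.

v = 1.7500, ω = -1.5000

Δθ = -3.594395 − -2.094395 = -1.500000
ω = Δθ/dt = -1.500000/1.0 = -1.5000
R = Δx/(sin θ' − sin θ) = -1.1667
v = R·ω = -1.1667·-1.5000 = 1.7500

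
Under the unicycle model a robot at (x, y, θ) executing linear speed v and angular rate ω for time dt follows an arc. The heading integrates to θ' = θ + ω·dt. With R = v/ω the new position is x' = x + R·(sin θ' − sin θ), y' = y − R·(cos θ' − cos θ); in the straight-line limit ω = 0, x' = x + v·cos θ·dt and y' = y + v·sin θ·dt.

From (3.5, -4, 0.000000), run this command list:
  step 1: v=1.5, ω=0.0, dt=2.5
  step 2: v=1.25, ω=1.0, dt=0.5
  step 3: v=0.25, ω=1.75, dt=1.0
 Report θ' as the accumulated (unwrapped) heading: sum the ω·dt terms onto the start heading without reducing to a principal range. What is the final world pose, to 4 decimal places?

step 1: θ'=0.0000 (straight) → pose (7.2500, -4.0000, 0.0000)
step 2: θ'=0.5000 (R=1.2500) → pose (7.8493, -3.8470, 0.5000)
step 3: θ'=2.2500 (R=0.1429) → pose (7.8919, -3.6319, 2.2500)

(7.8919, -3.6319, 2.2500)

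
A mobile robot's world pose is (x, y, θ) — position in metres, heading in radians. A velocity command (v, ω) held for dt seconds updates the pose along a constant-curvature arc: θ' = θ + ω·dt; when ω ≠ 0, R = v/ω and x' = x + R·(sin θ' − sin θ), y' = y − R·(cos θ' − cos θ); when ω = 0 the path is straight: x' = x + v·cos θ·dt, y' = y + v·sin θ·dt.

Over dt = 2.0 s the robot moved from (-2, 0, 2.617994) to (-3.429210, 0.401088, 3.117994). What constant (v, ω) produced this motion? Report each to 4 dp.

Δθ = 3.117994 − 2.617994 = 0.500000
ω = Δθ/dt = 0.500000/2.0 = 0.2500
R = Δx/(sin θ' − sin θ) = 3.0000
v = R·ω = 3.0000·0.2500 = 0.7500

v = 0.7500, ω = 0.2500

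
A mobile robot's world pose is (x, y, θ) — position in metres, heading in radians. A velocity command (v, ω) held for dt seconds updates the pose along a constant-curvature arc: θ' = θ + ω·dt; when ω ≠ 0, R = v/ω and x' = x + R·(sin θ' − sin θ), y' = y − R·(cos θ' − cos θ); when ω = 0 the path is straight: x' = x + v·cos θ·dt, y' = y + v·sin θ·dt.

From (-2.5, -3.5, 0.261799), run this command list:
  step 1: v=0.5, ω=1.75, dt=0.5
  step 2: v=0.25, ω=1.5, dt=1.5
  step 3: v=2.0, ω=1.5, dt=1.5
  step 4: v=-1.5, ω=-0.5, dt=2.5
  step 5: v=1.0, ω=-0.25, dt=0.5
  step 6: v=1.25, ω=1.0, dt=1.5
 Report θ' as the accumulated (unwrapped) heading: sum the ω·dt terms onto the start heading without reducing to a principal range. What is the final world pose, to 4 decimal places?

(-3.7077, -4.2066, 5.7618)

step 1: θ'=1.1368 (R=0.2857) → pose (-2.3147, -3.3442, 1.1368)
step 2: θ'=3.3868 (R=0.1667) → pose (-2.5064, -3.1124, 3.3868)
step 3: θ'=5.6368 (R=1.3333) → pose (-2.9858, -5.4702, 5.6368)
step 4: θ'=4.3868 (R=3.0000) → pose (-4.0213, -2.1158, 4.3868)
step 5: θ'=4.2618 (R=-4.0000) → pose (-4.2104, -2.5783, 4.2618)
step 6: θ'=5.7618 (R=1.2500) → pose (-3.7077, -4.2066, 5.7618)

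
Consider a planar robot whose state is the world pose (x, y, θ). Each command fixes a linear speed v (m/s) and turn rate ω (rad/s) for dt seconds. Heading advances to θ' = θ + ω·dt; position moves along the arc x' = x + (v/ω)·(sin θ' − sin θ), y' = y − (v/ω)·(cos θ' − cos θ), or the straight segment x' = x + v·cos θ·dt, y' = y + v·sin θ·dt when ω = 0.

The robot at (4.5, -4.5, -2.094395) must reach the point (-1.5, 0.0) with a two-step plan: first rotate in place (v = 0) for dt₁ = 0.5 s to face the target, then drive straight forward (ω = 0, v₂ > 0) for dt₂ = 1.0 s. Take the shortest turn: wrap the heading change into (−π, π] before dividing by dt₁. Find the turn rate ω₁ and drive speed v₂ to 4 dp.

ω₁ = -3.3814, v₂ = 7.5000

heading to target = atan2(0−-4.5, -1.5−4.5) = 2.4981
Δθ = wrap(2.4981 − -2.0944) = -1.6907; ω₁ = Δθ/dt₁ = -3.3814
distance = √((-1.5−4.5)² + (0−-4.5)²) = 7.5000; v₂ = distance/dt₂ = 7.5000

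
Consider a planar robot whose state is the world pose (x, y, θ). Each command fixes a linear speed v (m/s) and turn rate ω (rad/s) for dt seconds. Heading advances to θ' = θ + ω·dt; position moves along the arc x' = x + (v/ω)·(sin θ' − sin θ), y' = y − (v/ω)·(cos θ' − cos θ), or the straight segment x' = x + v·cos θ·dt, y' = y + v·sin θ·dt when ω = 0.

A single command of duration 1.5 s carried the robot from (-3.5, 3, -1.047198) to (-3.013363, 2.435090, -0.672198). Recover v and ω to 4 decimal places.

Δθ = -0.672198 − -1.047198 = 0.375000
ω = Δθ/dt = 0.375000/1.5 = 0.2500
R = −Δy/(cos θ' − cos θ) = 2.0000
v = R·ω = 2.0000·0.2500 = 0.5000

v = 0.5000, ω = 0.2500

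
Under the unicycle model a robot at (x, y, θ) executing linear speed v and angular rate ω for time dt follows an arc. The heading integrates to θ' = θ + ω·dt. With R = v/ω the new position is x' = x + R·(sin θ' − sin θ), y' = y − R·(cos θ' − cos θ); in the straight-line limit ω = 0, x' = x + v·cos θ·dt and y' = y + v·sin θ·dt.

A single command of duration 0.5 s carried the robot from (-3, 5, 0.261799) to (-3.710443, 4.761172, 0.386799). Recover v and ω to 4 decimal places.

Δθ = 0.386799 − 0.261799 = 0.125000
ω = Δθ/dt = 0.125000/0.5 = 0.2500
R = Δx/(sin θ' − sin θ) = -6.0000
v = R·ω = -6.0000·0.2500 = -1.5000

v = -1.5000, ω = 0.2500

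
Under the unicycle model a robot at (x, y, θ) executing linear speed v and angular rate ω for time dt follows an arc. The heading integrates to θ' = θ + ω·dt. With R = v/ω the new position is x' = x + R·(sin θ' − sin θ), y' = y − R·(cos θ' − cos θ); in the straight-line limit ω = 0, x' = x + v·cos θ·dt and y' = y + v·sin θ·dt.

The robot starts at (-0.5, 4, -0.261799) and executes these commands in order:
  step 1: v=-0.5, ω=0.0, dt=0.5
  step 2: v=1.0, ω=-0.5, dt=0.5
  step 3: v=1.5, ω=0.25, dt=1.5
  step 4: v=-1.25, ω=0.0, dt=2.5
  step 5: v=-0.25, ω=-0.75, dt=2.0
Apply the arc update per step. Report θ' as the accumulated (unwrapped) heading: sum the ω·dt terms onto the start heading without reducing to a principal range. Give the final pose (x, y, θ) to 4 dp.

(-1.5423, 3.9422, -1.6368)

step 1: θ'=-0.2618 (straight) → pose (-0.7415, 4.0647, -0.2618)
step 2: θ'=-0.5118 (R=-2.0000) → pose (-0.2796, 3.8766, -0.5118)
step 3: θ'=-0.1368 (R=6.0000) → pose (1.8406, 3.1638, -0.1368)
step 4: θ'=-0.1368 (straight) → pose (-1.2552, 3.5900, -0.1368)
step 5: θ'=-1.6368 (R=0.3333) → pose (-1.5423, 3.9422, -1.6368)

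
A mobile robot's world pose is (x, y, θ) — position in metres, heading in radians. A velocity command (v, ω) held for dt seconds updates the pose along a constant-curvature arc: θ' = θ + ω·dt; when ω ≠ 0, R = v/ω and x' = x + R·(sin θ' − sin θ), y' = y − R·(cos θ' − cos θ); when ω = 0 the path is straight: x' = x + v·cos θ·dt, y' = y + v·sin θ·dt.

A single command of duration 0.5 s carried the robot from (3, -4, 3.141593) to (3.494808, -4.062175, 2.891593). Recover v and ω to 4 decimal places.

Δθ = 2.891593 − 3.141593 = -0.250000
ω = Δθ/dt = -0.250000/0.5 = -0.5000
R = Δx/(sin θ' − sin θ) = 2.0000
v = R·ω = 2.0000·-0.5000 = -1.0000

v = -1.0000, ω = -0.5000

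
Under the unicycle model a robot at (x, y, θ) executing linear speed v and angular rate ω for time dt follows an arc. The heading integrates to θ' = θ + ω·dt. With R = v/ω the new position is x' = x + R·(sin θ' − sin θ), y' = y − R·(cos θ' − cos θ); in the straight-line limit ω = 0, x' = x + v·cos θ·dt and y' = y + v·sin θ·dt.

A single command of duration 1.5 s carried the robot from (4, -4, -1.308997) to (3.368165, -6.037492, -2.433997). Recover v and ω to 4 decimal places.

Δθ = -2.433997 − -1.308997 = -1.125000
ω = Δθ/dt = -1.125000/1.5 = -0.7500
R = −Δy/(cos θ' − cos θ) = -2.0000
v = R·ω = -2.0000·-0.7500 = 1.5000

v = 1.5000, ω = -0.7500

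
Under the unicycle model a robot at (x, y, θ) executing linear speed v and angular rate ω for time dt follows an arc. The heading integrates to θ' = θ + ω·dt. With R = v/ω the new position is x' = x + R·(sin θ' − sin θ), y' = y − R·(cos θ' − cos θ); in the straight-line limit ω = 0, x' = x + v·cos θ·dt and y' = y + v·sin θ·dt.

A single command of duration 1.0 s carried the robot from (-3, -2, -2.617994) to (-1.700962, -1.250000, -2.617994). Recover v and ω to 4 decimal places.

v = -1.5000, ω = 0.0000

Δθ = -2.617994 − -2.617994 = 0.000000
ω = Δθ/dt = 0.000000/1.0 = 0.0000
ω = 0 → v = (Δx·cos θ + Δy·sin θ)/dt = -1.5000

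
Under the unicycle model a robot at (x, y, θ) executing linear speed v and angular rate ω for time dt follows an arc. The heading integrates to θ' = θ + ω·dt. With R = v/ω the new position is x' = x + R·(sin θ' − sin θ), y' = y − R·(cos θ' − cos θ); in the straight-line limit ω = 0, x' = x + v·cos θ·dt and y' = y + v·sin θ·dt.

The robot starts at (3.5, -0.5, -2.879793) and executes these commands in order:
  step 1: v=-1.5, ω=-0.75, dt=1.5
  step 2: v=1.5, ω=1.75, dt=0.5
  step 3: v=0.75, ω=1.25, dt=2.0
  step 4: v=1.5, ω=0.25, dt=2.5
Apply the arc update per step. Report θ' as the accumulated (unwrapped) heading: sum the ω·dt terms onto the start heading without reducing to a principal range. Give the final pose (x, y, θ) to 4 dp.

step 1: θ'=-4.0048 (R=2.0000) → pose (5.5375, -1.1318, -4.0048)
step 2: θ'=-3.1298 (R=0.8571) → pose (4.8760, -0.8319, -3.1298)
step 3: θ'=-0.6298 (R=0.6000) → pose (4.5297, -1.9167, -0.6298)
step 4: θ'=-0.0048 (R=6.0000) → pose (8.0348, -3.0678, -0.0048)

(8.0348, -3.0678, -0.0048)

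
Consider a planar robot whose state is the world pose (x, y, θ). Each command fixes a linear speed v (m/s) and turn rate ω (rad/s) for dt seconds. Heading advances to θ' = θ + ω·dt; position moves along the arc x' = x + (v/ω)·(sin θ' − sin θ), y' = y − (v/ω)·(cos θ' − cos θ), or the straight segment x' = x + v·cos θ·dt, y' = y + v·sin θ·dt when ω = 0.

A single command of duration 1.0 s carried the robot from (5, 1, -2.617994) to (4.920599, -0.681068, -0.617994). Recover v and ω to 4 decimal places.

v = 2.0000, ω = 2.0000

Δθ = -0.617994 − -2.617994 = 2.000000
ω = Δθ/dt = 2.000000/1.0 = 2.0000
R = −Δy/(cos θ' − cos θ) = 1.0000
v = R·ω = 1.0000·2.0000 = 2.0000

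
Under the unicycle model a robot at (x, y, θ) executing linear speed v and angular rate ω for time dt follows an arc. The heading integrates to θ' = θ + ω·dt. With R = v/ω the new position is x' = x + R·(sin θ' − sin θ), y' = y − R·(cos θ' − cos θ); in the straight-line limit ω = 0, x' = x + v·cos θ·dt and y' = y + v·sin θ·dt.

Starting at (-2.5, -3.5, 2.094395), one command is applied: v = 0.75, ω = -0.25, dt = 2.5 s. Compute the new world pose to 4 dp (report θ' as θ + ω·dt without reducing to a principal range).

(-2.8865, -1.6963, 1.4694)

θ' = 2.0944 + -0.25·2.5 = 1.4694
R = v/ω = 0.75/-0.25 = -3.0000
x' = -2.5 + -3.0000·(sin 1.4694 − sin 2.0944) = -2.8865
y' = -3.5 − -3.0000·(cos 1.4694 − cos 2.0944) = -1.6963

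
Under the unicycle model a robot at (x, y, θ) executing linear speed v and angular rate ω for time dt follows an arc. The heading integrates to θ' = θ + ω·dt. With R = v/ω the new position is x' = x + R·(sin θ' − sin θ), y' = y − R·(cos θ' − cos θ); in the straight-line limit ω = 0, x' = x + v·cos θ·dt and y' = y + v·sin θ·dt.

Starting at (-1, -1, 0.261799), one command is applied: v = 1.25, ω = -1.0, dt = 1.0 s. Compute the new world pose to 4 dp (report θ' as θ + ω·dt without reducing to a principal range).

θ' = 0.2618 + -1.0·1.0 = -0.7382
R = v/ω = 1.25/-1.0 = -1.2500
x' = -1 + -1.2500·(sin -0.7382 − sin 0.2618) = 0.1647
y' = -1 − -1.2500·(cos -0.7382 − cos 0.2618) = -1.2828

(0.1647, -1.2828, -0.7382)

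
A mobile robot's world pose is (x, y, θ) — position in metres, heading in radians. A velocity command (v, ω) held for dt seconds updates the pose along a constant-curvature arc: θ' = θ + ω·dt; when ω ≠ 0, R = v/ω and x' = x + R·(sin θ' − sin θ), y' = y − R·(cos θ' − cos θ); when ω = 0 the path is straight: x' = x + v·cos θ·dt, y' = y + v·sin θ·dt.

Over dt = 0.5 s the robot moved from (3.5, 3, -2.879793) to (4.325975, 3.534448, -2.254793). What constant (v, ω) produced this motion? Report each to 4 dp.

v = -2.0000, ω = 1.2500

Δθ = -2.254793 − -2.879793 = 0.625000
ω = Δθ/dt = 0.625000/0.5 = 1.2500
R = Δx/(sin θ' − sin θ) = -1.6000
v = R·ω = -1.6000·1.2500 = -2.0000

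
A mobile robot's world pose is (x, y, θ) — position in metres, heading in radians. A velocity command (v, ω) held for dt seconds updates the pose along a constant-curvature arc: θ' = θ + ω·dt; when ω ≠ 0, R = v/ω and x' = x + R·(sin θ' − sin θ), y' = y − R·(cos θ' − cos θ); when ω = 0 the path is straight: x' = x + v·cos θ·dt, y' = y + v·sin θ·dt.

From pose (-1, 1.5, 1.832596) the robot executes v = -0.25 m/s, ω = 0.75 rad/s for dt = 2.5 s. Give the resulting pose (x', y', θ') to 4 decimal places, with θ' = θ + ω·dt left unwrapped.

θ' = 1.8326 + 0.75·2.5 = 3.7076
R = v/ω = -0.25/0.75 = -0.3333
x' = -1 + -0.3333·(sin 3.7076 − sin 1.8326) = -0.4993
y' = 1.5 − -0.3333·(cos 3.7076 − cos 1.8326) = 1.3049

(-0.4993, 1.3049, 3.7076)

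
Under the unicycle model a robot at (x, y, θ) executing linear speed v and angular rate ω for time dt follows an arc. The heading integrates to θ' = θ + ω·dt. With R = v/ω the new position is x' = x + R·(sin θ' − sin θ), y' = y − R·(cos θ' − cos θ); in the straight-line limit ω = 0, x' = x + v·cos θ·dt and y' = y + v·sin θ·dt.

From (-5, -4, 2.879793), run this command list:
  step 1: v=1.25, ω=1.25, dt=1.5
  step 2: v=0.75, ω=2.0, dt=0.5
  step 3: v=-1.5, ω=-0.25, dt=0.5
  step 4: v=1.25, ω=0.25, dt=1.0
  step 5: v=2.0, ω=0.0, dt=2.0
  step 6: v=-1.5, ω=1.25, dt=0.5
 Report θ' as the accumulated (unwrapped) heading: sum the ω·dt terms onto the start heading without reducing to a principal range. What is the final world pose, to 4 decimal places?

step 1: θ'=4.7548 (R=1.0000) → pose (-6.2579, -5.0083, 4.7548)
step 2: θ'=5.7548 (R=0.3750) → pose (-6.0723, -5.3163, 5.7548)
step 3: θ'=5.6298 (R=6.0000) → pose (-6.6947, -4.8987, 5.6298)
step 4: θ'=5.8798 (R=5.0000) → pose (-5.6180, -5.5273, 5.8798)
step 5: θ'=5.8798 (straight) → pose (-1.9391, -7.0974, 5.8798)
step 6: θ'=6.5048 (R=-1.2000) → pose (-2.6739, -7.0305, 6.5048)

(-2.6739, -7.0305, 6.5048)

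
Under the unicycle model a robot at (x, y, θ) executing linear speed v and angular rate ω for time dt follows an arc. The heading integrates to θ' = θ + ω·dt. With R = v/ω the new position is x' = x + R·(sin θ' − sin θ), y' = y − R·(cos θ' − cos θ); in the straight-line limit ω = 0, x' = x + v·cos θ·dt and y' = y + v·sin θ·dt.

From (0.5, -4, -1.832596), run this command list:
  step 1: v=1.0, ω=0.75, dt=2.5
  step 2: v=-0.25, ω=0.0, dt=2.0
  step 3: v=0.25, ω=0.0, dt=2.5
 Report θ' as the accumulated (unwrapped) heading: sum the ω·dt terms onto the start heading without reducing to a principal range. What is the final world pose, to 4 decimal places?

(1.9693, -5.6719, 0.0424)

step 1: θ'=0.0424 (R=1.3333) → pose (1.8444, -5.6772, 0.0424)
step 2: θ'=0.0424 (straight) → pose (1.3449, -5.6984, 0.0424)
step 3: θ'=0.0424 (straight) → pose (1.9693, -5.6719, 0.0424)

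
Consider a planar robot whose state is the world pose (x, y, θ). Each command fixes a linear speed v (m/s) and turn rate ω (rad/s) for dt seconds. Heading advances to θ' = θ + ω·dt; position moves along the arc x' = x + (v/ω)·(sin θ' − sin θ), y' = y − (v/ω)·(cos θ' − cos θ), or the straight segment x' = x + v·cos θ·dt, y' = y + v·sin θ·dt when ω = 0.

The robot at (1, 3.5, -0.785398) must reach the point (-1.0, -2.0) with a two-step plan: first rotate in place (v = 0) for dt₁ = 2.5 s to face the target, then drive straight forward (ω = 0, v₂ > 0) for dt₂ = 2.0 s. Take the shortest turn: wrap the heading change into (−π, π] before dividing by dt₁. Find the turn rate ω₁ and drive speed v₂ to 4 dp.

ω₁ = -0.4537, v₂ = 2.9262

heading to target = atan2(-2−3.5, -1−1) = -1.9196
Δθ = wrap(-1.9196 − -0.7854) = -1.1342; ω₁ = Δθ/dt₁ = -0.4537
distance = √((-1−1)² + (-2−3.5)²) = 5.8523; v₂ = distance/dt₂ = 2.9262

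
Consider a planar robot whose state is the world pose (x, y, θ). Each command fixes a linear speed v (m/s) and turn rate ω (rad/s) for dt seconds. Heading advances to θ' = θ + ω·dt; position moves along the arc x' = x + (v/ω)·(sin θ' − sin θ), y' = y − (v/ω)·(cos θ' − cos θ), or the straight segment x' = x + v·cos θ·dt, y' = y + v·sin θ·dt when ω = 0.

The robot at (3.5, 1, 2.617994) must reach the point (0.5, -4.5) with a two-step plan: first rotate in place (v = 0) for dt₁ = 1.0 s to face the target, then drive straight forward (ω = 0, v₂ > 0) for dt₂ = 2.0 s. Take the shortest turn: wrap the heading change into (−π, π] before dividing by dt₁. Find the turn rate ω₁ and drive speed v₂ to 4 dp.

ω₁ = 1.5950, v₂ = 3.1325

heading to target = atan2(-4.5−1, 0.5−3.5) = -2.0701
Δθ = wrap(-2.0701 − 2.6180) = 1.5950; ω₁ = Δθ/dt₁ = 1.5950
distance = √((0.5−3.5)² + (-4.5−1)²) = 6.2650; v₂ = distance/dt₂ = 3.1325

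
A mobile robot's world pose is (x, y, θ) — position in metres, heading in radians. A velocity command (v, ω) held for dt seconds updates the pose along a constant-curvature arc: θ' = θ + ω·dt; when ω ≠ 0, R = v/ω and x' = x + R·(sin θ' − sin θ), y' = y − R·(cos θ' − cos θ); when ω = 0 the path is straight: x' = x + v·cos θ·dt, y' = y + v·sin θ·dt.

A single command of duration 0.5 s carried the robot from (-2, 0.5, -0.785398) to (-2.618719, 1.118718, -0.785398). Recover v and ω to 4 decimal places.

v = -1.7500, ω = 0.0000

Δθ = -0.785398 − -0.785398 = 0.000000
ω = Δθ/dt = 0.000000/0.5 = 0.0000
ω = 0 → v = (Δx·cos θ + Δy·sin θ)/dt = -1.7500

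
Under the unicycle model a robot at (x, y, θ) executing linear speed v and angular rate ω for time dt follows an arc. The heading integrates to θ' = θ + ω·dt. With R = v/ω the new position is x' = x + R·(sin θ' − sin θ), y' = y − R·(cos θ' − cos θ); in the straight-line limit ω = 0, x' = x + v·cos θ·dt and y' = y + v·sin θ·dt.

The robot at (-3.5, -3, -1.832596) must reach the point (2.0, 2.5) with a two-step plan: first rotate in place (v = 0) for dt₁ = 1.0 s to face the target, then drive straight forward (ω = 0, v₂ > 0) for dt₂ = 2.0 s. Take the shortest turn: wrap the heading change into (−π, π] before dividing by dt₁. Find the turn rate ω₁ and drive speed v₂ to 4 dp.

ω₁ = 2.6180, v₂ = 3.8891

heading to target = atan2(2.5−-3, 2−-3.5) = 0.7854
Δθ = wrap(0.7854 − -1.8326) = 2.6180; ω₁ = Δθ/dt₁ = 2.6180
distance = √((2−-3.5)² + (2.5−-3)²) = 7.7782; v₂ = distance/dt₂ = 3.8891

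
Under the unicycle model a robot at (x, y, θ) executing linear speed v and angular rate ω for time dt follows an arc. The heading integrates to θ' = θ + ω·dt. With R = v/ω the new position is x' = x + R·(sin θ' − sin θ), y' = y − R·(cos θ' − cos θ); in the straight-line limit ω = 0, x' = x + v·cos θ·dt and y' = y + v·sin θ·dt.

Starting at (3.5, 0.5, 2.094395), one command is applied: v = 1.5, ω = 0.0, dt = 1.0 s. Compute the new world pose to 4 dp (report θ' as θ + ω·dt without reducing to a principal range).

(2.7500, 1.7990, 2.0944)

θ' = 2.0944 + 0.0·1.0 = 2.0944
ω = 0 → straight: x' = 3.5 + 1.5·cos(2.0944)·1.0 = 2.7500
y' = 0.5 + 1.5·sin(2.0944)·1.0 = 1.7990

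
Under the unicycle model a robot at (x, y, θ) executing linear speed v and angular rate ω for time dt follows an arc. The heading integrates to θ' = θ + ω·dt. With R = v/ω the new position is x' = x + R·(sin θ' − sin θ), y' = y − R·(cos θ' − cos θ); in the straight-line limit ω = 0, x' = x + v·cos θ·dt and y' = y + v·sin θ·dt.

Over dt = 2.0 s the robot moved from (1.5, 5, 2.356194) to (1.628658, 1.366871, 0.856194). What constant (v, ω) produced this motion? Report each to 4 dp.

v = -2.0000, ω = -0.7500

Δθ = 0.856194 − 2.356194 = -1.500000
ω = Δθ/dt = -1.500000/2.0 = -0.7500
R = −Δy/(cos θ' − cos θ) = 2.6667
v = R·ω = 2.6667·-0.7500 = -2.0000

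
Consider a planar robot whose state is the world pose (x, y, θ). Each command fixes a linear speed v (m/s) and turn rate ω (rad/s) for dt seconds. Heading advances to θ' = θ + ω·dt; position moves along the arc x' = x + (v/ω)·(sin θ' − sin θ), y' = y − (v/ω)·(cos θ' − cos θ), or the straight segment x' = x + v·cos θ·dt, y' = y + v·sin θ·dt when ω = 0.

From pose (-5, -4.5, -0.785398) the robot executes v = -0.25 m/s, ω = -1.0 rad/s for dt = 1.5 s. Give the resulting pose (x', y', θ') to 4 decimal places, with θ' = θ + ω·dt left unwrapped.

(-5.0121, -4.1594, -2.2854)

θ' = -0.7854 + -1.0·1.5 = -2.2854
R = v/ω = -0.25/-1.0 = 0.2500
x' = -5 + 0.2500·(sin -2.2854 − sin -0.7854) = -5.0121
y' = -4.5 − 0.2500·(cos -2.2854 − cos -0.7854) = -4.1594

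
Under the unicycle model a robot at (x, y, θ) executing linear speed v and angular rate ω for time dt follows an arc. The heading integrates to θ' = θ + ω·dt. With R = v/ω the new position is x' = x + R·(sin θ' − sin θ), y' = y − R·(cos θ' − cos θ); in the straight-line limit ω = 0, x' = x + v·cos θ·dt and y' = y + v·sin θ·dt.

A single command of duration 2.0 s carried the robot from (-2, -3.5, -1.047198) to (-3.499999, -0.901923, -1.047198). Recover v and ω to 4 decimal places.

Δθ = -1.047198 − -1.047198 = 0.000000
ω = Δθ/dt = 0.000000/2.0 = 0.0000
ω = 0 → v = (Δx·cos θ + Δy·sin θ)/dt = -1.5000

v = -1.5000, ω = 0.0000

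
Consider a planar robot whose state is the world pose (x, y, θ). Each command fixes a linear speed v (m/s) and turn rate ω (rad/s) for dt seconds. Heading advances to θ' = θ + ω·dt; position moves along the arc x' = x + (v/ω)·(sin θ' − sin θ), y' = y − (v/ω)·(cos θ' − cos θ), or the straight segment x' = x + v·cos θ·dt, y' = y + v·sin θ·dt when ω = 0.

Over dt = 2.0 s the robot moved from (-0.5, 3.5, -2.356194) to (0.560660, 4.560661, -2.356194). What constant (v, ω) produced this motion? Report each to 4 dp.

Δθ = -2.356194 − -2.356194 = 0.000000
ω = Δθ/dt = 0.000000/2.0 = 0.0000
ω = 0 → v = (Δx·cos θ + Δy·sin θ)/dt = -0.7500

v = -0.7500, ω = 0.0000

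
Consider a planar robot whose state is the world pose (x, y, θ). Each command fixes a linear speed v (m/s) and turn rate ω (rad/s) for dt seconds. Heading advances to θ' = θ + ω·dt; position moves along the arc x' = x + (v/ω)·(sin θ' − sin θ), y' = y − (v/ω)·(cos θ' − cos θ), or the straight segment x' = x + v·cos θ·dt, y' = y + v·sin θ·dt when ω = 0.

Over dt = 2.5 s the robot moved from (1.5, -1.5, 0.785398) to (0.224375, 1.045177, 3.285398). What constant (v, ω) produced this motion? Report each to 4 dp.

Δθ = 3.285398 − 0.785398 = 2.500000
ω = Δθ/dt = 2.500000/2.5 = 1.0000
R = −Δy/(cos θ' − cos θ) = 1.5000
v = R·ω = 1.5000·1.0000 = 1.5000

v = 1.5000, ω = 1.0000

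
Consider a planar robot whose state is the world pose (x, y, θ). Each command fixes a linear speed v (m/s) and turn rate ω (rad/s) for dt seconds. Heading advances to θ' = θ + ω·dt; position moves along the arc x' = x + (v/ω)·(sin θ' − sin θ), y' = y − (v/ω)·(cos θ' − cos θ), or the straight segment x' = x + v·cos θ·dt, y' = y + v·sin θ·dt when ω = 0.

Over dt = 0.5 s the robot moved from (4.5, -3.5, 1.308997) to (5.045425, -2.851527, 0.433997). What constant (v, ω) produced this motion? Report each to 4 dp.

v = 1.7500, ω = -1.7500

Δθ = 0.433997 − 1.308997 = -0.875000
ω = Δθ/dt = -0.875000/0.5 = -1.7500
R = −Δy/(cos θ' − cos θ) = -1.0000
v = R·ω = -1.0000·-1.7500 = 1.7500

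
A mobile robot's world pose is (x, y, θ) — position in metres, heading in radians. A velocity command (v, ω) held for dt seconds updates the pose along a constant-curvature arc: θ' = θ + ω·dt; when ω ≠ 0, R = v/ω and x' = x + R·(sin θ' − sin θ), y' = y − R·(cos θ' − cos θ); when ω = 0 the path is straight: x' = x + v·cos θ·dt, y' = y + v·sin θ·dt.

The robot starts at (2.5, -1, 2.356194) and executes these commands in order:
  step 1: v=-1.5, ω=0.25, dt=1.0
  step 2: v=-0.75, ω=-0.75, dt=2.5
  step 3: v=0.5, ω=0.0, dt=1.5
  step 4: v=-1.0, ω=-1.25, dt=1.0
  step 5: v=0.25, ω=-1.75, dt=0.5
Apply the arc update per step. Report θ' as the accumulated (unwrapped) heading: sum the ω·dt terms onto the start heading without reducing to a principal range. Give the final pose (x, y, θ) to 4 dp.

step 1: θ'=2.6062 (R=-6.0000) → pose (3.6815, -1.9178, 2.6062)
step 2: θ'=0.7312 (R=1.0000) → pose (3.8391, -3.5222, 0.7312)
step 3: θ'=0.7312 (straight) → pose (4.3974, -3.0214, 0.7312)
step 4: θ'=-0.5188 (R=0.8000) → pose (3.4665, -3.1206, -0.5188)
step 5: θ'=-1.3938 (R=-0.1429) → pose (3.5363, -3.2195, -1.3938)

(3.5363, -3.2195, -1.3938)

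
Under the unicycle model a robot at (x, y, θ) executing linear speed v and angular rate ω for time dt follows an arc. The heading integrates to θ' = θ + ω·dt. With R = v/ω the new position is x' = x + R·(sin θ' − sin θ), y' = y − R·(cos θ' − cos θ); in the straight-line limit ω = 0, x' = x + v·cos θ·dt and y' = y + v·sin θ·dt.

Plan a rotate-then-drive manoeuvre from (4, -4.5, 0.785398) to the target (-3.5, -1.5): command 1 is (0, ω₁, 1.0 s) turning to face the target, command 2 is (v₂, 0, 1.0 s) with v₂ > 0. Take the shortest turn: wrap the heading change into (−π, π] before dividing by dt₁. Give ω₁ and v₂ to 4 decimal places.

heading to target = atan2(-1.5−-4.5, -3.5−4) = 2.7611
Δθ = wrap(2.7611 − 0.7854) = 1.9757; ω₁ = Δθ/dt₁ = 1.9757
distance = √((-3.5−4)² + (-1.5−-4.5)²) = 8.0777; v₂ = distance/dt₂ = 8.0777

ω₁ = 1.9757, v₂ = 8.0777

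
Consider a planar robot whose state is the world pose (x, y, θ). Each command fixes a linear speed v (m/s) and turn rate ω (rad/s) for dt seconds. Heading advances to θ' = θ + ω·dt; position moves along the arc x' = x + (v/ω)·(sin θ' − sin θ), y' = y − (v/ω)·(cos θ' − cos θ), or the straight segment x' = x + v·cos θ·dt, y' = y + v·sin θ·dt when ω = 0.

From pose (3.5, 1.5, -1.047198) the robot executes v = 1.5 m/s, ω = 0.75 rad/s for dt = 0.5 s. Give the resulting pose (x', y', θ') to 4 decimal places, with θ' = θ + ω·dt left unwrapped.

(3.9866, 0.9351, -0.6722)

θ' = -1.0472 + 0.75·0.5 = -0.6722
R = v/ω = 1.5/0.75 = 2.0000
x' = 3.5 + 2.0000·(sin -0.6722 − sin -1.0472) = 3.9866
y' = 1.5 − 2.0000·(cos -0.6722 − cos -1.0472) = 0.9351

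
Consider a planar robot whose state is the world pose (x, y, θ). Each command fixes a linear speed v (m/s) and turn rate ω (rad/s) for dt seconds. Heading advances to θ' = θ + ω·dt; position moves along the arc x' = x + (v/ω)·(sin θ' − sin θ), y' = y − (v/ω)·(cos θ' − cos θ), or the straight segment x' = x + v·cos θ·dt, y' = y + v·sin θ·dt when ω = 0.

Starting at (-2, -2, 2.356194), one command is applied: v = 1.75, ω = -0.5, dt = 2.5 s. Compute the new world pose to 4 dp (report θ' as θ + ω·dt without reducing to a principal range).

θ' = 2.3562 + -0.5·2.5 = 1.1062
R = v/ω = 1.75/-0.5 = -3.5000
x' = -2 + -3.5000·(sin 1.1062 − sin 2.3562) = -2.6541
y' = -2 − -3.5000·(cos 1.1062 − cos 2.3562) = 2.0431

(-2.6541, 2.0431, 1.1062)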